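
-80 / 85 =-16 / 17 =-0.94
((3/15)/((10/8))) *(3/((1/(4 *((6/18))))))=16/25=0.64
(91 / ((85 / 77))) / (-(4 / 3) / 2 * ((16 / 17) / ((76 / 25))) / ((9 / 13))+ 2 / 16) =-28756728 / 60395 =-476.14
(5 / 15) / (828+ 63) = 1 / 2673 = 0.00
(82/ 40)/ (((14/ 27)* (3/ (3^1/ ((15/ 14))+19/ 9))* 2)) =9061/ 2800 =3.24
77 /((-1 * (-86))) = 0.90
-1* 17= -17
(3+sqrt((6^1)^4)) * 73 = 2847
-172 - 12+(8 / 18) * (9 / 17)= -3124 / 17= -183.76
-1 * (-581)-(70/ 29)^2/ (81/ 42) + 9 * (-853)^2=148709482234/ 22707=6549058.98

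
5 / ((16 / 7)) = 2.19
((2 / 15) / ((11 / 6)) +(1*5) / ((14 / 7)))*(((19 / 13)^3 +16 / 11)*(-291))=-9108324153 / 2658370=-3426.28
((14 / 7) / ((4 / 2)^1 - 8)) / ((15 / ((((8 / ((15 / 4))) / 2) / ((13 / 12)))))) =-64 / 2925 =-0.02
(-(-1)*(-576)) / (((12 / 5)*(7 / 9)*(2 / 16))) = -17280 / 7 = -2468.57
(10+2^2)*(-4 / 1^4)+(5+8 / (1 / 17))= 85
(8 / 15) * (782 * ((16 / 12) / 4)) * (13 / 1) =81328 / 45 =1807.29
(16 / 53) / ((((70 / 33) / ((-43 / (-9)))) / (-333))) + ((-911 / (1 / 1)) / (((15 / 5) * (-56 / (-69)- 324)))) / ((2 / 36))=-866691453 / 4136650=-209.52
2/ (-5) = -2/ 5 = -0.40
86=86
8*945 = 7560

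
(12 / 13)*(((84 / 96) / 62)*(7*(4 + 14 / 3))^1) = 49 / 62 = 0.79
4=4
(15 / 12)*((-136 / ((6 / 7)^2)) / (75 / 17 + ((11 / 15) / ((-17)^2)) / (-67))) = -57604925 / 1098312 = -52.45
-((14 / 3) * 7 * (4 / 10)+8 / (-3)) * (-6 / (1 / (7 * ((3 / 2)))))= 3276 / 5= 655.20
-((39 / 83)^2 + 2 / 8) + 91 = 2494623 / 27556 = 90.53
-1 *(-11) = 11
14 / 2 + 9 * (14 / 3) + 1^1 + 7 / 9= 457 / 9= 50.78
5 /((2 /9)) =45 /2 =22.50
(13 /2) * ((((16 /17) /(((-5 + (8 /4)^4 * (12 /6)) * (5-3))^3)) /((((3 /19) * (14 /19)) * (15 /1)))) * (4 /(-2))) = -4693 /105402465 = -0.00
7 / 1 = 7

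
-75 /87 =-0.86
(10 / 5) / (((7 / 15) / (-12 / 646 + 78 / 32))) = 187515 / 18088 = 10.37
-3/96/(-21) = 1/672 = 0.00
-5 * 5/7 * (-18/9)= 50/7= 7.14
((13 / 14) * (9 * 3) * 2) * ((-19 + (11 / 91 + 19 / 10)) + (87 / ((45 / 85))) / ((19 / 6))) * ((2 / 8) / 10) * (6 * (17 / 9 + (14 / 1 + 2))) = 124964037 / 26600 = 4697.90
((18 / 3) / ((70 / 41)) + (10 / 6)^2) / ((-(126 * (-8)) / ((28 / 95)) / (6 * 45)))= 991 / 1995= 0.50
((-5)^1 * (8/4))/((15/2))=-1.33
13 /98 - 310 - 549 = -84169 /98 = -858.87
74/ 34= 37/ 17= 2.18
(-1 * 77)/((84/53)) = -583/12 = -48.58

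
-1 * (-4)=4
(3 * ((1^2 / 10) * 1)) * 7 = 21 / 10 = 2.10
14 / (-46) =-0.30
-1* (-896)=896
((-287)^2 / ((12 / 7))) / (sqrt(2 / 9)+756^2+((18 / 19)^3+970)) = 23294606886106751013 / 277559109789096772004- 27125855204623*sqrt(2) / 555118219578193544008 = 0.08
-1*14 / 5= -14 / 5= -2.80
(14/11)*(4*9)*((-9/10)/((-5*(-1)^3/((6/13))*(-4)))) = 3402/3575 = 0.95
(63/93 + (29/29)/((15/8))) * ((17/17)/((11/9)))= 1689/1705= 0.99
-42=-42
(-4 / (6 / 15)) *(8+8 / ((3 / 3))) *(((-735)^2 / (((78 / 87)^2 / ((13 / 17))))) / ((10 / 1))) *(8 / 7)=-2076933600 / 221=-9397889.59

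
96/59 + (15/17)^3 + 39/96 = 25233007/9275744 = 2.72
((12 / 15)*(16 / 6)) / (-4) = -8 / 15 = -0.53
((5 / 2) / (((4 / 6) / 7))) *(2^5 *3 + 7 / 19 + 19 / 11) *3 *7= 22603455 / 418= 54075.25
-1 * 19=-19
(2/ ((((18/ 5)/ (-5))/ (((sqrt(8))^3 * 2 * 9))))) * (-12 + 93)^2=-5248800 * sqrt(2)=-7422924.15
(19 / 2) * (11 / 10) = 209 / 20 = 10.45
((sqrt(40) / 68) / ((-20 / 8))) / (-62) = sqrt(10) / 5270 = 0.00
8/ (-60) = -2/ 15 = -0.13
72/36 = 2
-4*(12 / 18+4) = -56 / 3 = -18.67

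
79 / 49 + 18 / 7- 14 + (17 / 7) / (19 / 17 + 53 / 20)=-9.17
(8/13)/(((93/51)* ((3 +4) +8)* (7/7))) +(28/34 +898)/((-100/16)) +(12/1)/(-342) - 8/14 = -144.40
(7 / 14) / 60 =1 / 120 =0.01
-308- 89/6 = -1937/6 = -322.83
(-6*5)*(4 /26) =-60 /13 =-4.62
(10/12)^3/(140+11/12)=0.00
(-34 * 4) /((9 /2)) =-272 /9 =-30.22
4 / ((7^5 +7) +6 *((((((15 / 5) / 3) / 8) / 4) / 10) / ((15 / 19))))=3200 / 13451219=0.00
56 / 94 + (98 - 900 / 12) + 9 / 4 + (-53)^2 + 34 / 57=30384599 / 10716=2835.44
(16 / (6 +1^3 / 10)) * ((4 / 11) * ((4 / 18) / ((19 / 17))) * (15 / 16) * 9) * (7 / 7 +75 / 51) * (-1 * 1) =-50400 / 12749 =-3.95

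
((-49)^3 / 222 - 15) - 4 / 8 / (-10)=-1209679 / 2220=-544.90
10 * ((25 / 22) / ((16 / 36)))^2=253125 / 3872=65.37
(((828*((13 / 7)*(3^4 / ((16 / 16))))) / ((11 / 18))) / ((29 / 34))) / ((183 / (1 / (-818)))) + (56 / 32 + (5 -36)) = -6873929361 / 222844468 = -30.85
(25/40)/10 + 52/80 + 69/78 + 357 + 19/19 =373981/1040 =359.60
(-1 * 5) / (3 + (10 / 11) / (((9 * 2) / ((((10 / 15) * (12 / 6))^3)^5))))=-7102708965 / 9630334499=-0.74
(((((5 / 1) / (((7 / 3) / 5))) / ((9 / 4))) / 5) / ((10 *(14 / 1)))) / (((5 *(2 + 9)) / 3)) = 1 / 2695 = 0.00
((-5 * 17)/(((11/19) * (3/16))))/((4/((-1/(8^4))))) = 1615/33792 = 0.05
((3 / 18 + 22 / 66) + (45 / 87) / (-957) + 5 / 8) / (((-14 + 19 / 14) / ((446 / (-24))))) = 129904859 / 78596496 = 1.65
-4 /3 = -1.33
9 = 9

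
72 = 72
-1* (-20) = 20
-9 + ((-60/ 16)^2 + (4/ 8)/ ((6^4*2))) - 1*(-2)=36613/ 5184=7.06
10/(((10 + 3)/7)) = 70/13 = 5.38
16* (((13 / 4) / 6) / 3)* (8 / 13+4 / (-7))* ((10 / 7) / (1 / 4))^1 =320 / 441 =0.73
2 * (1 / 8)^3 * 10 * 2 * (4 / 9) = 5 / 144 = 0.03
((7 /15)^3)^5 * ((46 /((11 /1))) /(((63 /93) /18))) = 1934292203765348 /1605610931396484375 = 0.00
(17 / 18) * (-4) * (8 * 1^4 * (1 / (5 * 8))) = -0.76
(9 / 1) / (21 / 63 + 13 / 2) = 54 / 41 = 1.32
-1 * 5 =-5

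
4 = 4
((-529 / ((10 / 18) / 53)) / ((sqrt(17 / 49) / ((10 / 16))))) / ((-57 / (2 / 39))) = 196259 * sqrt(17) / 16796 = 48.18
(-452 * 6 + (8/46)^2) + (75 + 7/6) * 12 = -951126/529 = -1797.97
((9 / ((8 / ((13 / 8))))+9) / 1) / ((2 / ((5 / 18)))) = 385 / 256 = 1.50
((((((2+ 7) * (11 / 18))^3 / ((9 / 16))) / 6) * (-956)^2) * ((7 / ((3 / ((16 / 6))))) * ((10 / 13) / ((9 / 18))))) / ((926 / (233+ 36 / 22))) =159836950972160 / 1462617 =109281480.37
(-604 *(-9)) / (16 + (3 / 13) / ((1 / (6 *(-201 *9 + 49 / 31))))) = -42129 / 19271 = -2.19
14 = 14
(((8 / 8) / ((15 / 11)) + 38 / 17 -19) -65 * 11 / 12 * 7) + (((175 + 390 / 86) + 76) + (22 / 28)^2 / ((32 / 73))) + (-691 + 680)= -4290749401 / 22924160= -187.17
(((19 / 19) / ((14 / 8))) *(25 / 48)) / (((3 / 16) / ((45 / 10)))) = 50 / 7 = 7.14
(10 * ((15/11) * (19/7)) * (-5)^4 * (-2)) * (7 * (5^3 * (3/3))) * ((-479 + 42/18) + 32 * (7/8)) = 199796875000/11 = 18163352272.73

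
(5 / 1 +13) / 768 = 3 / 128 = 0.02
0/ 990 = 0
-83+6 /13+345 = 3412 /13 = 262.46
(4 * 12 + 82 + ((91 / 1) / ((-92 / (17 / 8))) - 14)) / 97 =83829 / 71392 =1.17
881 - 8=873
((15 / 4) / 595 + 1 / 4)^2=3721 / 56644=0.07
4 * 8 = 32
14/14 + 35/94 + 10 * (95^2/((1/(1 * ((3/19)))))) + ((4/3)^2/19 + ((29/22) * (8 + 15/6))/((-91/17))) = 65504439295/4597164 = 14248.88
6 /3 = 2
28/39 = 0.72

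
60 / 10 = 6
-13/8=-1.62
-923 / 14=-65.93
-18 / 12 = -3 / 2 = -1.50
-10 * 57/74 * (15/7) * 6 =-25650/259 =-99.03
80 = 80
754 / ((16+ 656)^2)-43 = -9708679 / 225792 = -43.00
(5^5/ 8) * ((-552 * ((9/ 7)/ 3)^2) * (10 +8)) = -34931250/ 49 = -712882.65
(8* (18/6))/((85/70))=336/17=19.76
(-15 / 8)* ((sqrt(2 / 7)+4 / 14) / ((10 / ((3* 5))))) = -45* sqrt(14) / 112 - 45 / 56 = -2.31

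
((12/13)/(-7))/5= -12/455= -0.03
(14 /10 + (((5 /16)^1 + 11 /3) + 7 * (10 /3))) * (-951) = -2184447 /80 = -27305.59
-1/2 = -0.50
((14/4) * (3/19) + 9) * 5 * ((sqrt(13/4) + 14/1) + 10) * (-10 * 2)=-435600/19 - 9075 * sqrt(13)/19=-24648.44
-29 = -29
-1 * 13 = -13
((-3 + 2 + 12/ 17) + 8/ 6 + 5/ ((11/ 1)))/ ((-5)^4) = 838/ 350625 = 0.00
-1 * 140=-140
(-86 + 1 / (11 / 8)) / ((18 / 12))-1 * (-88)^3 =22486700 / 33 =681415.15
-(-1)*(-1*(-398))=398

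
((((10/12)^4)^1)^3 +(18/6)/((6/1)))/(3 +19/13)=17322913309/126253375488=0.14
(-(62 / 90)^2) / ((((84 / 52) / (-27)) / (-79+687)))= 7595744 / 1575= 4822.69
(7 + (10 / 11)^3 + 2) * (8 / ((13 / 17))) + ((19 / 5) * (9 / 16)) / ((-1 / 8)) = 14692627 / 173030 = 84.91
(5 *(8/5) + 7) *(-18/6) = -45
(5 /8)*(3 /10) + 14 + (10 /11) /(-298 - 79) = 941209 /66352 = 14.19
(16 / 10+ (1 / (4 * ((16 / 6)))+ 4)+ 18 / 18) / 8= 0.84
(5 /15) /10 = 1 /30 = 0.03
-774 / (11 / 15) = -1055.45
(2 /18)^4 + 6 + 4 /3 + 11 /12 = 216517 /26244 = 8.25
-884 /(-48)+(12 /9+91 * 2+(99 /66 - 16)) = 749 /4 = 187.25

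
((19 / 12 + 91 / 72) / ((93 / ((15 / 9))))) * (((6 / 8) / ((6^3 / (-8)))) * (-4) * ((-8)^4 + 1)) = 23.23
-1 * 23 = -23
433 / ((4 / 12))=1299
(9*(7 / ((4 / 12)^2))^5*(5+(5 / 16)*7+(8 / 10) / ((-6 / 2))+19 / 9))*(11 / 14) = 10141709032917 / 160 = 63385681455.73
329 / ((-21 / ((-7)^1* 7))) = 2303 / 3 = 767.67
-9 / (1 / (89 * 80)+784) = -0.01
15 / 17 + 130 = 2225 / 17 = 130.88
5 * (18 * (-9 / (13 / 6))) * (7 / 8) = -8505 / 26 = -327.12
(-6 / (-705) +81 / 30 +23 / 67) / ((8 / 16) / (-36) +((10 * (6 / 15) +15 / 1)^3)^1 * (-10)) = -3459636 / 77756383345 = -0.00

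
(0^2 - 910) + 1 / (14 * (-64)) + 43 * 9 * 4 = 571647 / 896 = 638.00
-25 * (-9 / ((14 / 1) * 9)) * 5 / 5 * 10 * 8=142.86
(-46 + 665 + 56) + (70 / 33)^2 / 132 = 24258700 / 35937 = 675.03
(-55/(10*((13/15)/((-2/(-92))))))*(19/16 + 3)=-11055/19136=-0.58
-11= -11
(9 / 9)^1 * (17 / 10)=17 / 10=1.70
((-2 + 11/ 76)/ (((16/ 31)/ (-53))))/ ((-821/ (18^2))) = -18764703/ 249584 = -75.18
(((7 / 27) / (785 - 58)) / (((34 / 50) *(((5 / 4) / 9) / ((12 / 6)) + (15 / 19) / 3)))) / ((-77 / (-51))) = 760 / 727727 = 0.00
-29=-29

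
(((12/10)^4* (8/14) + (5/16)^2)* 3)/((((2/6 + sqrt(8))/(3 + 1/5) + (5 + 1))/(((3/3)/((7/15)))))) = 11363985369/8236802000-116354799* sqrt(2)/823680200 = 1.18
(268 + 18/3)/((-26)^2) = 137/338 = 0.41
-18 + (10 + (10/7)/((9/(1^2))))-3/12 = -2039/252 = -8.09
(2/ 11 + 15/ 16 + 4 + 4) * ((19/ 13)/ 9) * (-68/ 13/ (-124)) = 172805/ 2766192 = 0.06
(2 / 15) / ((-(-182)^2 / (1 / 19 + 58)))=-1103 / 4720170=-0.00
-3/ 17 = -0.18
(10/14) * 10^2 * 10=5000/7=714.29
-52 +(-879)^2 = 772589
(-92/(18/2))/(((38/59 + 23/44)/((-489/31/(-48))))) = -2433101/845091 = -2.88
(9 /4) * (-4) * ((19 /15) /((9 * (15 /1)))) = -0.08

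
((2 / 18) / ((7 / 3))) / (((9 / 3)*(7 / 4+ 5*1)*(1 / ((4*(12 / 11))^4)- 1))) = -262144 / 111169275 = -0.00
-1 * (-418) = 418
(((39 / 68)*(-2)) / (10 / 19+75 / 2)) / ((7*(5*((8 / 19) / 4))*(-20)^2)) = -14079 / 687820000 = -0.00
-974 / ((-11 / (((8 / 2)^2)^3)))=362682.18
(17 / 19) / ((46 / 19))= 17 / 46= 0.37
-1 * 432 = -432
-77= -77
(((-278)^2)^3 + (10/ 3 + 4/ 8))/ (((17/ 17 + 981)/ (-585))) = -540075700057500165/ 1964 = -274987627320519.43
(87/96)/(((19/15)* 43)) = 435/26144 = 0.02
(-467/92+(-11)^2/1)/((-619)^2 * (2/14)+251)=24885/11804152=0.00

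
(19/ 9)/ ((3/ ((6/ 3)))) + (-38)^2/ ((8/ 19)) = 185269/ 54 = 3430.91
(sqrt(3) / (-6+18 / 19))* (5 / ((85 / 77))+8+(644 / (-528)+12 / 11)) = -528713* sqrt(3) / 215424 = -4.25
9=9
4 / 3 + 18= 58 / 3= 19.33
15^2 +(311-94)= 442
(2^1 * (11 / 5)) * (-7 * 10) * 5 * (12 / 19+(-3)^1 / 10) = -9702 / 19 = -510.63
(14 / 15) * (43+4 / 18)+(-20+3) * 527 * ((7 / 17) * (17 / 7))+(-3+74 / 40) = -4816697 / 540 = -8919.81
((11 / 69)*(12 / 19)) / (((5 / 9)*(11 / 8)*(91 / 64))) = 18432 / 198835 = 0.09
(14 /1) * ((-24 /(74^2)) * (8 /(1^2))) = -672 /1369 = -0.49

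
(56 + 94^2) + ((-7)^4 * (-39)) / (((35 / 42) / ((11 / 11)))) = -517374 / 5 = -103474.80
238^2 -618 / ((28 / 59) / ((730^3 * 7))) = -3546084406856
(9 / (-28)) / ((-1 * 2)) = 9 / 56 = 0.16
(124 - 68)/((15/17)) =952/15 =63.47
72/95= 0.76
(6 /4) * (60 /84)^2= 75 /98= 0.77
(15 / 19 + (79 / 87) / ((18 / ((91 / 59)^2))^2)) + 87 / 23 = 684812628770867 / 149263543106316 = 4.59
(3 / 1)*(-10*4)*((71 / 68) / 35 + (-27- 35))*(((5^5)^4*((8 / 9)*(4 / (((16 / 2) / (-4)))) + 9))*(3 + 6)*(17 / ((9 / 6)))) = 522438321794782366071.43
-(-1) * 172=172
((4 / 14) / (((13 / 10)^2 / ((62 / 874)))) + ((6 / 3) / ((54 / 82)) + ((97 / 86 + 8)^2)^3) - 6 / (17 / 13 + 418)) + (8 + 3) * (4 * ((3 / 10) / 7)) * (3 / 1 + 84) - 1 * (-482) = 1291612036617770992886868163 / 2230579717351733442240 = 579047.69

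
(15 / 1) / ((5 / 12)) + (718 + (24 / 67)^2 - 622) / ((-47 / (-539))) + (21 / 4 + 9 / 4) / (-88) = 1138.32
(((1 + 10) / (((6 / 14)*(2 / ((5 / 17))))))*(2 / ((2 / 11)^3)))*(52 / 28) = 951665 / 408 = 2332.51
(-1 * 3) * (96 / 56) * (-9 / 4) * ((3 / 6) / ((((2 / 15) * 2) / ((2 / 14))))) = 1215 / 392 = 3.10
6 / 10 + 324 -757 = -2162 / 5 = -432.40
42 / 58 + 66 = 1935 / 29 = 66.72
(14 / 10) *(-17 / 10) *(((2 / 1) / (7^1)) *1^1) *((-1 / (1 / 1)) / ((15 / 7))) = 119 / 375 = 0.32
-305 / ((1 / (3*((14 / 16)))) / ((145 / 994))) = -132675 / 1136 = -116.79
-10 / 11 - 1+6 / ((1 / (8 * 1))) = 507 / 11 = 46.09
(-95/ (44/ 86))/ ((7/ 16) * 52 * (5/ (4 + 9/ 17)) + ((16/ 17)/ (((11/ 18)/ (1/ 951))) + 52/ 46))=-1012646990/ 143135283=-7.07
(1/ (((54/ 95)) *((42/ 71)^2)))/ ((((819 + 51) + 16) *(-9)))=-478895/ 759571344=-0.00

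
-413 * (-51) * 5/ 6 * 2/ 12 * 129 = 1509515/ 4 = 377378.75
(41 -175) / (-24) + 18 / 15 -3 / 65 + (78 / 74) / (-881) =34253363 / 5085132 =6.74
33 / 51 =11 / 17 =0.65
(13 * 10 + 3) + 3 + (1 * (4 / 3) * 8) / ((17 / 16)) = 7448 / 51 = 146.04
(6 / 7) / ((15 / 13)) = 26 / 35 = 0.74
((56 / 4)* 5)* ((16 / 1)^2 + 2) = 18060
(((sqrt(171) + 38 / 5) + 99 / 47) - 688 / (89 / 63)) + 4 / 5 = -9966099 / 20915 + 3*sqrt(19) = -463.43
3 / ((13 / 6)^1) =1.38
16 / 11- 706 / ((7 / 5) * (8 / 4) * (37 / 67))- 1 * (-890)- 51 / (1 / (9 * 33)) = -41914854 / 2849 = -14712.13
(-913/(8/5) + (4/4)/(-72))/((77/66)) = -20543/42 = -489.12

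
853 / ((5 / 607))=517771 / 5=103554.20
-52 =-52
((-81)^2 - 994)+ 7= 5574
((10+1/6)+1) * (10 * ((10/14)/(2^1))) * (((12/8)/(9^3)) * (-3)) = -0.25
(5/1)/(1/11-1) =-11/2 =-5.50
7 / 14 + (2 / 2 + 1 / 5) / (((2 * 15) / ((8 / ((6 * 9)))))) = 683 / 1350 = 0.51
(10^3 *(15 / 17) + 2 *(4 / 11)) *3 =495408 / 187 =2649.24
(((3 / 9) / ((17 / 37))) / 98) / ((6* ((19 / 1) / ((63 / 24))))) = 37 / 217056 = 0.00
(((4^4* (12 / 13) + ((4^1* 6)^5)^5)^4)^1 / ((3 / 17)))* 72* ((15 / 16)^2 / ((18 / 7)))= 4181439631898043877331032009702083796437513980505770731876315493791095277682215585813949247061037010784795252613041528584371340988499350467379200 / 28561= 146403824512378553878751900000000000000000000000000000000000000000000000000000000000000000000000000000000000000000000000000000000000000000000.00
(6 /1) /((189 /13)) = 26 /63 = 0.41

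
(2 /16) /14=1 /112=0.01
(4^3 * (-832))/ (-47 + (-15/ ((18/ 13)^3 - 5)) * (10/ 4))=548773888/ 319607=1717.03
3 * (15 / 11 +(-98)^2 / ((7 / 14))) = 633909 / 11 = 57628.09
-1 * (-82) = 82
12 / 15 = 4 / 5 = 0.80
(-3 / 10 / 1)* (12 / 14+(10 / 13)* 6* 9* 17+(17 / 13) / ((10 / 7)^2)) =-19318893 / 91000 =-212.30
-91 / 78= -1.17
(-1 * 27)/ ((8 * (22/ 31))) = -837/ 176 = -4.76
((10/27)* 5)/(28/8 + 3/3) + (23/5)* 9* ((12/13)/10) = 334306/78975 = 4.23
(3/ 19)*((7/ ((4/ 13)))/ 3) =91/ 76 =1.20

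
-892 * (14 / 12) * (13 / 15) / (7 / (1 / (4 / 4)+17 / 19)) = -23192 / 95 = -244.13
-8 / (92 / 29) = -58 / 23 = -2.52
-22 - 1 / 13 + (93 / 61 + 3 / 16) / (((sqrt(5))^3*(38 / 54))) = -287 / 13 + 45117*sqrt(5) / 463600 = -21.86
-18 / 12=-3 / 2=-1.50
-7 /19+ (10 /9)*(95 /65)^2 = 57943 /28899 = 2.01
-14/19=-0.74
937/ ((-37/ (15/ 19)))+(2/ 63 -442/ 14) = -2282326/ 44289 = -51.53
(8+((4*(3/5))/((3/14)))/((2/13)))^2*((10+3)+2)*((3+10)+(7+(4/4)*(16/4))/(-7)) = 7834368/7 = 1119195.43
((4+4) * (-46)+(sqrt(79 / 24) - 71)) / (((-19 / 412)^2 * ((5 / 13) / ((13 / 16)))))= -787092319 / 1805+1792921 * sqrt(474) / 21660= -434260.07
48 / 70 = 24 / 35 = 0.69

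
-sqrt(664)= -2 * sqrt(166)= -25.77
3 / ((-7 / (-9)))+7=76 / 7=10.86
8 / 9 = 0.89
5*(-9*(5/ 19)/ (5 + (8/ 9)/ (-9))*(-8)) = 145800/ 7543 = 19.33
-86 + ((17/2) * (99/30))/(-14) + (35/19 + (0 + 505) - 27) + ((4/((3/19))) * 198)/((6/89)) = 397913861/5320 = 74795.84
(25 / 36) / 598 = 25 / 21528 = 0.00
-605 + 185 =-420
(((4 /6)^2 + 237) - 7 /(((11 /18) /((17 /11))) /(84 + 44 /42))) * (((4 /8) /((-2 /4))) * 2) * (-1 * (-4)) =11047768 /1089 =10144.87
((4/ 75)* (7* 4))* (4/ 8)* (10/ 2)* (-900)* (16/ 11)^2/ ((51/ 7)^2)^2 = -688414720/ 272863107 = -2.52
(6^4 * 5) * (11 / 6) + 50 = 11930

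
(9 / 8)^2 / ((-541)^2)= 81 / 18731584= 0.00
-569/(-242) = 569/242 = 2.35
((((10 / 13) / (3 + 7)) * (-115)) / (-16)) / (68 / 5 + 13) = 575 / 27664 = 0.02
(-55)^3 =-166375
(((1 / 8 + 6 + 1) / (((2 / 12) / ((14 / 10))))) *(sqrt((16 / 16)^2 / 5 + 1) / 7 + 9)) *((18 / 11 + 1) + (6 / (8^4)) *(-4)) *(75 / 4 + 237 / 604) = 2929076613 *sqrt(30) / 34017280 + 184531826619 / 6803456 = 27594.87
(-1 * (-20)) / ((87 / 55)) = 1100 / 87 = 12.64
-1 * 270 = -270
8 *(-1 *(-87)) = 696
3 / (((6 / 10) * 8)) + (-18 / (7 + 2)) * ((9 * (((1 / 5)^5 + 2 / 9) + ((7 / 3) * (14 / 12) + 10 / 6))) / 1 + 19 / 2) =-2534519 / 25000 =-101.38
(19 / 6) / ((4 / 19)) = 361 / 24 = 15.04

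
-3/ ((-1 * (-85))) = -3/ 85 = -0.04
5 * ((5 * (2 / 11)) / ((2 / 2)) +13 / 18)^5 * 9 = 17578532489215 / 33812979552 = 519.88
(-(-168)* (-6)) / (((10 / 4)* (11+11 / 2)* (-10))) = 672 / 275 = 2.44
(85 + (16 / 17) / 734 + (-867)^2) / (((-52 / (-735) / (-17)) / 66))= -56881831472235 / 4771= -11922412800.72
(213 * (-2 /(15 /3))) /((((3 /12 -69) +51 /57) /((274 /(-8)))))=-43.00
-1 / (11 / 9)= -9 / 11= -0.82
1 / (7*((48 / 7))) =1 / 48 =0.02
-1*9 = -9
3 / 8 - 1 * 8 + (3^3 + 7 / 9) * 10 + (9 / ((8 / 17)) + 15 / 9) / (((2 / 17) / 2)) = 11225 / 18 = 623.61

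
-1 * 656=-656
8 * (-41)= -328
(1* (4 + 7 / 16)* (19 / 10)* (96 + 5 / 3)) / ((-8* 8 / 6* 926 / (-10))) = 395257 / 474112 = 0.83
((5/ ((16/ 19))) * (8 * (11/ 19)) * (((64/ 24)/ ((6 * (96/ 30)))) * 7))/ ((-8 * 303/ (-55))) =105875/ 174528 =0.61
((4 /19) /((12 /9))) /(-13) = -3 /247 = -0.01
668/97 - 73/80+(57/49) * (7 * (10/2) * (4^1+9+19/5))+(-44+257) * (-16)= -21091881/7760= -2718.03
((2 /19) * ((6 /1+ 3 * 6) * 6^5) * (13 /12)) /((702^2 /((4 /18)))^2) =32 /7394647221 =0.00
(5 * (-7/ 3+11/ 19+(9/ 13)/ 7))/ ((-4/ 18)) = 128805/ 3458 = 37.25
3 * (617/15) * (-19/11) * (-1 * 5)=1065.73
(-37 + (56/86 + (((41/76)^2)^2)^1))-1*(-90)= 77088047755/1434573568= 53.74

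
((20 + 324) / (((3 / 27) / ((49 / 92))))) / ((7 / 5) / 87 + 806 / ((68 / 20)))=280462770 / 40322887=6.96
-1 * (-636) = 636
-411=-411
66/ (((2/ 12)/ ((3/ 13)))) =1188/ 13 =91.38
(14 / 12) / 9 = 7 / 54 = 0.13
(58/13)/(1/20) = 1160/13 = 89.23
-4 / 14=-2 / 7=-0.29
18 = 18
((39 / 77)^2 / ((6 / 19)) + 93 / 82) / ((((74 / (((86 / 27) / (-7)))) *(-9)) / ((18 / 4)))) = 753575 / 125920102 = 0.01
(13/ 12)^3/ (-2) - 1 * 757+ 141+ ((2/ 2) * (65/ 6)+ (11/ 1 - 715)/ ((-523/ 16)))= -1056052135/ 1807488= -584.27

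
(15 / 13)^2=225 / 169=1.33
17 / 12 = 1.42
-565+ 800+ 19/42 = 9889/42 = 235.45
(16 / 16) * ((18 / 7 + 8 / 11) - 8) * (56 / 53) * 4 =-11584 / 583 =-19.87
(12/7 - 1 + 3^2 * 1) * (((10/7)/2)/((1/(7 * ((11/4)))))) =935/7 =133.57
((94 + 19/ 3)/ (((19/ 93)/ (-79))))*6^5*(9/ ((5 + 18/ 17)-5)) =-48722600304/ 19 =-2564347384.42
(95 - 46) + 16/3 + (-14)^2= 751/3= 250.33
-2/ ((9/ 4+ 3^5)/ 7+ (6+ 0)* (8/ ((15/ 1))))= -280/ 5353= -0.05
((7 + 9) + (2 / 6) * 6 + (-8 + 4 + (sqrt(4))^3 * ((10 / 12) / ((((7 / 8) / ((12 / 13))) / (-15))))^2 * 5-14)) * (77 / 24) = 26400000 / 1183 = 22316.15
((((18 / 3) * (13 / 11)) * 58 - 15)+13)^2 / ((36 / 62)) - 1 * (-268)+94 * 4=314855378 / 1089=289123.40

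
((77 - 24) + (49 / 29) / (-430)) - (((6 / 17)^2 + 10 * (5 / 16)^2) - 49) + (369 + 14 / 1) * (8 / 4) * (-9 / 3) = -506751560079 / 230645120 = -2197.11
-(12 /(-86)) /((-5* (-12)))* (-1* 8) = -4 /215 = -0.02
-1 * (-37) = 37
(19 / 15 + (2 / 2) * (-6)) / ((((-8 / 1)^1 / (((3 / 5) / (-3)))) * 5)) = -71 / 3000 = -0.02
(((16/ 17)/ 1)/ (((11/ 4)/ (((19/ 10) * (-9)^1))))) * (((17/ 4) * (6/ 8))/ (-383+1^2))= 513/ 10505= 0.05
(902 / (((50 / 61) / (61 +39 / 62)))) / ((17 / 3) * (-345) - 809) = -105119531 / 4284200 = -24.54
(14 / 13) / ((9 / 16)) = 224 / 117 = 1.91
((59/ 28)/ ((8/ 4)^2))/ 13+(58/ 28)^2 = 44145/ 10192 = 4.33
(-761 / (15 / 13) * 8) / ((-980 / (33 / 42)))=108823 / 25725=4.23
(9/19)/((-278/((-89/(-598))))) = -801/3158636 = -0.00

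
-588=-588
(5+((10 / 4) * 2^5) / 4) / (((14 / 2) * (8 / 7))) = 25 / 8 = 3.12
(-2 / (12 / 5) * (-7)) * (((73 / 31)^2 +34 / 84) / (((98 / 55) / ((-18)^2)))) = 594383625 / 94178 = 6311.28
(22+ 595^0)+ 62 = 85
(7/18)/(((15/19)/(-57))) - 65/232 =-296057/10440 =-28.36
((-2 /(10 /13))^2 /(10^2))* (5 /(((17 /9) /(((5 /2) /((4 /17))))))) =1521 /800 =1.90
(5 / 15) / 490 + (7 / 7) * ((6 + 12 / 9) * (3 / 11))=2941 / 1470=2.00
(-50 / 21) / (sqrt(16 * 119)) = -25 * sqrt(119) / 4998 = -0.05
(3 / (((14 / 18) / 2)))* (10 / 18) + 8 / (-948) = 7096 / 1659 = 4.28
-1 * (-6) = 6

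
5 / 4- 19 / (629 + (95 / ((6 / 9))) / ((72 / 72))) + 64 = 402571 / 6172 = 65.23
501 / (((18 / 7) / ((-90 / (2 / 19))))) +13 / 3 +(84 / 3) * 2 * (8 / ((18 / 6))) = -998573 / 6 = -166428.83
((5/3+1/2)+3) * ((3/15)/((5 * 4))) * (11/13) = 341/7800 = 0.04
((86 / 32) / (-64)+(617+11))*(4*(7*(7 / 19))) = 31508421 / 4864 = 6477.88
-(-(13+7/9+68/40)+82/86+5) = 36859/3870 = 9.52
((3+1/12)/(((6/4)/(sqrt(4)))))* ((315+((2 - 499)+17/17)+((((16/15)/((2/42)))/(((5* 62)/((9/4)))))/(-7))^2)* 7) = -28156615459/5405625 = -5208.76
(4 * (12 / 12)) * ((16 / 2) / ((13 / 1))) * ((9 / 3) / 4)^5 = 243 / 416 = 0.58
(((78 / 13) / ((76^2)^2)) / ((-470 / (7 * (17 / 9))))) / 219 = -119 / 5150953163520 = -0.00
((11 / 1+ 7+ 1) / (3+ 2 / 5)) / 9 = 95 / 153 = 0.62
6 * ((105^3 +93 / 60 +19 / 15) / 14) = 69457669 / 140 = 496126.21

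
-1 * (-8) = 8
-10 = -10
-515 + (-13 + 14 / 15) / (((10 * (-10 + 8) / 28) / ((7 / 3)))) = -107006 / 225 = -475.58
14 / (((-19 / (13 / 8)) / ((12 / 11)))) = -273 / 209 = -1.31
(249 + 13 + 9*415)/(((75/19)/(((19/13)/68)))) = 1442917/66300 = 21.76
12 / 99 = 4 / 33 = 0.12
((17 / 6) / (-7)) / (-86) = 0.00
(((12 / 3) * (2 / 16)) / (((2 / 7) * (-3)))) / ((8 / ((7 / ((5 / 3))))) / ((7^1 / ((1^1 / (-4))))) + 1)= -343 / 548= -0.63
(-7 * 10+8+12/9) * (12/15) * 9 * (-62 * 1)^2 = -8395296/5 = -1679059.20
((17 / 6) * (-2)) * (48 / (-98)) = 136 / 49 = 2.78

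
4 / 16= 1 / 4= 0.25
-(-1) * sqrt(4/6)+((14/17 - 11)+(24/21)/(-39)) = -47365/4641+sqrt(6)/3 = -9.39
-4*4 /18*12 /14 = -16 /21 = -0.76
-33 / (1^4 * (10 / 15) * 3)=-33 / 2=-16.50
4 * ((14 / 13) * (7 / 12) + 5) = 22.51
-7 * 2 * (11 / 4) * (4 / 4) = -77 / 2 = -38.50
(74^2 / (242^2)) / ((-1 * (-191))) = 1369 / 2796431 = 0.00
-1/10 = -0.10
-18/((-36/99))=99/2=49.50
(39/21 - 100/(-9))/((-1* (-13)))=817/819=1.00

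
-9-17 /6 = -71 /6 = -11.83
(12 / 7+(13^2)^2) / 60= 199939 / 420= 476.05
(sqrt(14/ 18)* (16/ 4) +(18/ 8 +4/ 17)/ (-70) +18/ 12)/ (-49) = -0.10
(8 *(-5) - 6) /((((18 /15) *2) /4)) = -230 /3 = -76.67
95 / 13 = 7.31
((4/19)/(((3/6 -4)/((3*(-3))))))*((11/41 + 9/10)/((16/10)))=4311/10906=0.40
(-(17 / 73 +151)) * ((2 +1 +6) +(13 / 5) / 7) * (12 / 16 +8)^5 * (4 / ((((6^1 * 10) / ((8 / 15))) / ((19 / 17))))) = -10754679250 / 3723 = -2888713.20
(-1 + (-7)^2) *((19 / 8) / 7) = 114 / 7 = 16.29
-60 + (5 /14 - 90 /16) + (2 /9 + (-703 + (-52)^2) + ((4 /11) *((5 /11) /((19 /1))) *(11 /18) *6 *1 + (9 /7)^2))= 1428722231 /737352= 1937.64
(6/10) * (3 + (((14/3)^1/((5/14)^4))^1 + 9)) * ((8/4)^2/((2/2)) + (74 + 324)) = 225250248/3125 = 72080.08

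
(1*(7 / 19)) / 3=7 / 57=0.12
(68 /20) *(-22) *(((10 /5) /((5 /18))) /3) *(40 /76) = -8976 /95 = -94.48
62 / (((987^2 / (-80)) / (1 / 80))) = -0.00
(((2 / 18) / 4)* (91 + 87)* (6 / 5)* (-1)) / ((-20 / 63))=1869 / 100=18.69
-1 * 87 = -87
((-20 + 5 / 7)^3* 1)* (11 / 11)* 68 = -167305500 / 343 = -487771.14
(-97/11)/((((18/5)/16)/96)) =-124160/33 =-3762.42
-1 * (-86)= 86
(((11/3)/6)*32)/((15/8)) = 1408/135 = 10.43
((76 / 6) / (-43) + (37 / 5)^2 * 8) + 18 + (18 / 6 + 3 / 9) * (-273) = -1464842 / 3225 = -454.21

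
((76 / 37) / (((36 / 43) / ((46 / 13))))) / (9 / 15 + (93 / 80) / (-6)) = 21.37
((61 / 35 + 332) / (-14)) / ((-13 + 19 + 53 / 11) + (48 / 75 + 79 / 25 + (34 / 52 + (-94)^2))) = -1670383 / 620208631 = -0.00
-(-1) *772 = 772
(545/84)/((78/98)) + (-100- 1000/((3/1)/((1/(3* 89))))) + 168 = 1039957/13884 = 74.90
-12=-12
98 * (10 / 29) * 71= 69580 / 29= 2399.31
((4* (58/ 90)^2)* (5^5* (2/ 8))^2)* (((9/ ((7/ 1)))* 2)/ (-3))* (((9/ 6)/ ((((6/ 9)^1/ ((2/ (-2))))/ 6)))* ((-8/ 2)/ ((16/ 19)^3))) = -2253288671875/ 28672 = -78588472.09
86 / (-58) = -43 / 29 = -1.48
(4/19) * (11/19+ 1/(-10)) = 0.10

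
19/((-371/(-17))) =323/371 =0.87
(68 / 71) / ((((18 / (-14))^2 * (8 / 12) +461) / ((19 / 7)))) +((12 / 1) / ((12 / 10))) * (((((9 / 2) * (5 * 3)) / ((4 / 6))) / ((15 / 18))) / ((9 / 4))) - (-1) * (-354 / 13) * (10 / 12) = 10811583997 / 20899489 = 517.31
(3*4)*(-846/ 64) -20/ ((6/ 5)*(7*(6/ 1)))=-80147/ 504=-159.02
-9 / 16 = -0.56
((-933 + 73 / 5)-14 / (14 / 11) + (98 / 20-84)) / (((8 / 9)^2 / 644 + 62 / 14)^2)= -343026512577 / 6674514722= -51.39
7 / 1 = 7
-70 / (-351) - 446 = -156476 / 351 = -445.80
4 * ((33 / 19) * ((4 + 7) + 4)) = 104.21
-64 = -64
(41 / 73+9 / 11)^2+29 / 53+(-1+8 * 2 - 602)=-19976887146 / 34174877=-584.55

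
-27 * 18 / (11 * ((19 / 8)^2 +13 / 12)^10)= -33086326895807437643710464 / 141466988273349665206543917251411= -0.00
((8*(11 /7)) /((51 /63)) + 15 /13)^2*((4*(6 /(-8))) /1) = -40781907 /48841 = -834.99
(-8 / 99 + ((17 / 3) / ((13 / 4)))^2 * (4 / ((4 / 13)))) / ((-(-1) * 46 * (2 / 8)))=11280 / 3289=3.43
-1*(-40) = 40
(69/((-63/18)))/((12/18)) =-207/7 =-29.57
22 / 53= 0.42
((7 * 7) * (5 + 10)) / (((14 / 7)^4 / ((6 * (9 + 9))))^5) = 10546446645 / 1024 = 10299264.30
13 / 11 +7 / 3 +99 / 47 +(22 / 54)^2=2181274 / 376893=5.79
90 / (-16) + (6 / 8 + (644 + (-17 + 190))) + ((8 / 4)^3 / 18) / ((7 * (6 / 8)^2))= 3684311 / 4536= 812.24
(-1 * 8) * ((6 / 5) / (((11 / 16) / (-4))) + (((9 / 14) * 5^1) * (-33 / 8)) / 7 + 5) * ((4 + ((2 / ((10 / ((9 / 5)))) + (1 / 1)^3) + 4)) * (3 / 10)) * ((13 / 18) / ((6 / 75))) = 84735417 / 107800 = 786.04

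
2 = 2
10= 10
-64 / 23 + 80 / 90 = -392 / 207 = -1.89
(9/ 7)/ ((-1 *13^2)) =-9/ 1183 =-0.01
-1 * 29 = -29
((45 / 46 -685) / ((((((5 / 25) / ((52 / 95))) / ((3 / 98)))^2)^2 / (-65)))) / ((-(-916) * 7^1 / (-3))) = -4055577745050 / 3956963482114307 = -0.00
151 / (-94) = -151 / 94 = -1.61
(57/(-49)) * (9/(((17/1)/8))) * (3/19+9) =-37584/833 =-45.12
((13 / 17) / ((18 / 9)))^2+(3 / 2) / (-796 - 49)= 141071 / 976820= 0.14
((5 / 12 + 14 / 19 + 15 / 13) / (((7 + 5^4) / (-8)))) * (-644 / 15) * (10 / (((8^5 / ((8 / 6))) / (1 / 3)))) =1101079 / 6473945088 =0.00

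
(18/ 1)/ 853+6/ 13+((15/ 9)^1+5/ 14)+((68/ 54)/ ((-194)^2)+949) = 18763308019891/ 19719579789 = 951.51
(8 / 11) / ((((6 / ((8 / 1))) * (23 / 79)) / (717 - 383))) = 844352 / 759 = 1112.45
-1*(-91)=91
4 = 4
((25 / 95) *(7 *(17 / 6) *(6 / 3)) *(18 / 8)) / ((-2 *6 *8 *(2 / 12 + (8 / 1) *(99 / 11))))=-0.00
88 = 88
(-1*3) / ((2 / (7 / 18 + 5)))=-97 / 12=-8.08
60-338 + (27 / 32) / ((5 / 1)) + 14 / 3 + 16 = -123439 / 480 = -257.16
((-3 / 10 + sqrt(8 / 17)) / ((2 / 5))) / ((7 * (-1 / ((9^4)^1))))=19683 / 28 - 32805 * sqrt(34) / 119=-904.47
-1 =-1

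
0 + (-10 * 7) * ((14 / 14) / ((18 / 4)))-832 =-7628 / 9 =-847.56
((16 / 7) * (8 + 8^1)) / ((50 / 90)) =2304 / 35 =65.83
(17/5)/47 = 17/235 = 0.07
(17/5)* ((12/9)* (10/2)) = 68/3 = 22.67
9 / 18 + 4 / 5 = 13 / 10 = 1.30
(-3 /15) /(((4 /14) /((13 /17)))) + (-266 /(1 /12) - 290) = -592031 /170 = -3482.54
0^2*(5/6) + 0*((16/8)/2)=0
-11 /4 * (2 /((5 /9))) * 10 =-99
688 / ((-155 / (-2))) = 8.88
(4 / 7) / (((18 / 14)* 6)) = 2 / 27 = 0.07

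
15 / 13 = 1.15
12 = 12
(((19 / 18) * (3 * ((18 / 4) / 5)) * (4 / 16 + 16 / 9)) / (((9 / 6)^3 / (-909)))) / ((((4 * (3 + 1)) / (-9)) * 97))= 140087 / 15520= 9.03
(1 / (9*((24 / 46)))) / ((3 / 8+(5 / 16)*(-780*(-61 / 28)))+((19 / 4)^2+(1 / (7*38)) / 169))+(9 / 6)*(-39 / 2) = -157334526973 / 5379028884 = -29.25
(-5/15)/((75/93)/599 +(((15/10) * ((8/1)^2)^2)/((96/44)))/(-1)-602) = 18569/190406451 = 0.00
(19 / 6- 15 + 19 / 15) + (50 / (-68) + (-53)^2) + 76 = 732793 / 255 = 2873.70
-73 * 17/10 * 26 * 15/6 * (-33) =532389/2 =266194.50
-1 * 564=-564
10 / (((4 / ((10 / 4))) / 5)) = 125 / 4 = 31.25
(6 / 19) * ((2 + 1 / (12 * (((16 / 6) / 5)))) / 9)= 23 / 304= 0.08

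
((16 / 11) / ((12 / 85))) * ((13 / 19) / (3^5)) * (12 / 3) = 17680 / 152361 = 0.12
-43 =-43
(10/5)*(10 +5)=30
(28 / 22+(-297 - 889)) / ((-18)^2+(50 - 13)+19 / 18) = -3.27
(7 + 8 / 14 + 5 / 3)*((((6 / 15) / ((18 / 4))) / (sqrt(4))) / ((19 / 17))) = 6596 / 17955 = 0.37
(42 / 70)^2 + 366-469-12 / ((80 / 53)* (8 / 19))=-97217 / 800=-121.52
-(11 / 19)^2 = -121 / 361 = -0.34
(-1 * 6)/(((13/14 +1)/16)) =-448/9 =-49.78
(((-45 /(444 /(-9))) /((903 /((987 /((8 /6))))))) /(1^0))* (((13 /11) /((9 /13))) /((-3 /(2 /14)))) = -119145 /1960112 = -0.06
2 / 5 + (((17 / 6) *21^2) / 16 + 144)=35599 / 160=222.49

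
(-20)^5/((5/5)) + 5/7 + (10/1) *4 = -22399715/7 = -3199959.29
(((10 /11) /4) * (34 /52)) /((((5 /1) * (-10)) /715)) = -17 /8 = -2.12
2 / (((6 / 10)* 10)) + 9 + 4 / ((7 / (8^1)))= 292 / 21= 13.90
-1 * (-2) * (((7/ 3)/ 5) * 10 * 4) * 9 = 336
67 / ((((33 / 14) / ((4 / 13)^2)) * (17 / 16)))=240128 / 94809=2.53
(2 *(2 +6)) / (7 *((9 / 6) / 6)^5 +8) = 16384 / 8199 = 2.00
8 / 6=4 / 3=1.33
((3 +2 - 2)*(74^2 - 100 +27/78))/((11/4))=838710/143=5865.10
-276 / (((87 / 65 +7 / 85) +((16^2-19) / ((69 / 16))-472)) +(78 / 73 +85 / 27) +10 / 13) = 2765131668 / 4114002887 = 0.67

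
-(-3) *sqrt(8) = 6 *sqrt(2) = 8.49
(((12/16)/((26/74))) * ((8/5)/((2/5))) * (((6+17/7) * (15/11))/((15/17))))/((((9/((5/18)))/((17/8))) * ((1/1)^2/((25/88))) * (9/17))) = 1340634875/342486144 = 3.91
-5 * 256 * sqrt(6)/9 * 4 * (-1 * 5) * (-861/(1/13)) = -95513600 * sqrt(6)/3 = -77986527.83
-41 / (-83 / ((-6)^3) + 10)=-8856 / 2243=-3.95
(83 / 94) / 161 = 83 / 15134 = 0.01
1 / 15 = 0.07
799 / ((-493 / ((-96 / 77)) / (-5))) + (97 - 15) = 160546 / 2233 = 71.90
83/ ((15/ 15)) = 83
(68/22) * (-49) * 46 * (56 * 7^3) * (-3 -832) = 1229140280480/11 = 111740025498.18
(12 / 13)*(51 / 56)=153 / 182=0.84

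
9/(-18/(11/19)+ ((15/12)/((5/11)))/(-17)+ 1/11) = -612/2119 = -0.29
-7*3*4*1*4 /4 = -84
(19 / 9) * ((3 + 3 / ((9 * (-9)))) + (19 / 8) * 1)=11.27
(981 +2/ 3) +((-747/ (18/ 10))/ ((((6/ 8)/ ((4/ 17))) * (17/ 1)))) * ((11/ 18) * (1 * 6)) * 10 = 1822915/ 2601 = 700.85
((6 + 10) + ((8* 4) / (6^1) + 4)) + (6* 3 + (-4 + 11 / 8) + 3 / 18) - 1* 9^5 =-59008.12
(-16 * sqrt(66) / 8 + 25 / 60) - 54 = -643 / 12 - 2 * sqrt(66) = -69.83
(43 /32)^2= 1849 /1024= 1.81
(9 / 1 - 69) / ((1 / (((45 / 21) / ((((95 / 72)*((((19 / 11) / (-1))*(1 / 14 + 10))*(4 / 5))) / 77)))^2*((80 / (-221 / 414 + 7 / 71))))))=298139193918720000 / 334803380507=890490.39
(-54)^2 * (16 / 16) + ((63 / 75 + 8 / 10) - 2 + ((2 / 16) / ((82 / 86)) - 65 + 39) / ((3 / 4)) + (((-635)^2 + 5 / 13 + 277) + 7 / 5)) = 32490475373 / 79950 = 406384.93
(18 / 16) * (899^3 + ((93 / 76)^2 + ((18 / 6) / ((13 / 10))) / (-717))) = 117351872400555459 / 143568256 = 817394288.06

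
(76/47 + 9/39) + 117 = 72616/611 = 118.85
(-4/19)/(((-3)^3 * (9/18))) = 8/513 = 0.02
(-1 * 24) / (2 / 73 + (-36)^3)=876 / 1702943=0.00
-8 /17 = -0.47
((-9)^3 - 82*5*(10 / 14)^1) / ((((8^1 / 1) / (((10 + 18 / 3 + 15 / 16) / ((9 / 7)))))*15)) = -1938463 / 17280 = -112.18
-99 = -99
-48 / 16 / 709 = -3 / 709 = -0.00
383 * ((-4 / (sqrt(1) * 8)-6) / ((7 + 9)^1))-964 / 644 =-809331 / 5152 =-157.09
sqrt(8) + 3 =2 * sqrt(2) + 3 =5.83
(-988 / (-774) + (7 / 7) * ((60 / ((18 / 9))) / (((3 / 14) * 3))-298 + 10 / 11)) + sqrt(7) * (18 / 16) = -1060622 / 4257 + 9 * sqrt(7) / 8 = -246.17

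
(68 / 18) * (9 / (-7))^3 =-2754 / 343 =-8.03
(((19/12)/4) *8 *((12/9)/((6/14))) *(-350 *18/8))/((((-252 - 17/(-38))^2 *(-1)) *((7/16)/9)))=230462400/91374481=2.52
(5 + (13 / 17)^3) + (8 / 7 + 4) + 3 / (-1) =261029 / 34391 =7.59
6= 6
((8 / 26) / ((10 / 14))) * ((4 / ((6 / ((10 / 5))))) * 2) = 224 / 195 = 1.15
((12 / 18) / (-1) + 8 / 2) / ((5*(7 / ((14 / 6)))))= 2 / 9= 0.22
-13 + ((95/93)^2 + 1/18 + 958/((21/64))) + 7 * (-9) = 38272837/13454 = 2844.72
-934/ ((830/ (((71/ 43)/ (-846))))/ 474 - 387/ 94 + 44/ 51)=25114835964/ 24212304269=1.04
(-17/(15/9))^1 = -51/5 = -10.20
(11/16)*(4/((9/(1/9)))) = 11/324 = 0.03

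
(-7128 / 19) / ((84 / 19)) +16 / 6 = -1726 / 21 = -82.19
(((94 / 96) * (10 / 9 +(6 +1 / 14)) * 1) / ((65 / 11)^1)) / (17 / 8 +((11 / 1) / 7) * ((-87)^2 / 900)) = 2339425 / 30153708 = 0.08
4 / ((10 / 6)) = 12 / 5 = 2.40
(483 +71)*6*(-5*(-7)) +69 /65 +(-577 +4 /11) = 82771564 /715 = 115764.43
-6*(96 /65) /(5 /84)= -48384 /325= -148.87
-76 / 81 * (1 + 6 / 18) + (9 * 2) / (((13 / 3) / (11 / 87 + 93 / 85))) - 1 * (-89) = 722775259 / 7786935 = 92.82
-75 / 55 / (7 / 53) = -795 / 77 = -10.32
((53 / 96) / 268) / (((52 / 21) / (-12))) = -0.01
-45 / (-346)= 45 / 346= 0.13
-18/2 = -9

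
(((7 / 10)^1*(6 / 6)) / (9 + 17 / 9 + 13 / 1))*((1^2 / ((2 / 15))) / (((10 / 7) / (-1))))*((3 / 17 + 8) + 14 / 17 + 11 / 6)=-5733 / 3440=-1.67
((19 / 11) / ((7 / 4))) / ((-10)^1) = -38 / 385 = -0.10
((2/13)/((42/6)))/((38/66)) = 66/1729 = 0.04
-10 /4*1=-2.50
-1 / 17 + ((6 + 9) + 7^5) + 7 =286092 / 17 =16828.94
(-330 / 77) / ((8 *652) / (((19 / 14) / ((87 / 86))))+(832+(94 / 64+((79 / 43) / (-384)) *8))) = -2352960 / 2592210901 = -0.00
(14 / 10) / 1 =7 / 5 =1.40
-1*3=-3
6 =6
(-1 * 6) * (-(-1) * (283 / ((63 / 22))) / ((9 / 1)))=-12452 / 189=-65.88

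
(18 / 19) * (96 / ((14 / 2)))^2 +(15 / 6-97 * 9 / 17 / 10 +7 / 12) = 167257177 / 949620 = 176.13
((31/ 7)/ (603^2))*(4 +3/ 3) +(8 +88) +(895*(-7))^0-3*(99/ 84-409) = 13443716177/ 10181052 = 1320.46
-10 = -10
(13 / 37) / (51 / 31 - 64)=-403 / 71521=-0.01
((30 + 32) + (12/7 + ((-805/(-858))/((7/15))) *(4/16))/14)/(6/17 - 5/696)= 10306702863/57331274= 179.77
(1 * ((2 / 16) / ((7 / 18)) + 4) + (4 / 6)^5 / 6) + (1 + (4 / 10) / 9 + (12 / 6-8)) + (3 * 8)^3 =1410814961 / 102060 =13823.39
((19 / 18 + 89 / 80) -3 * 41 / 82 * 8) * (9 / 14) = -7079 / 1120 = -6.32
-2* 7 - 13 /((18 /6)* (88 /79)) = -4723 /264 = -17.89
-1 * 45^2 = -2025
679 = 679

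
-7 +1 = -6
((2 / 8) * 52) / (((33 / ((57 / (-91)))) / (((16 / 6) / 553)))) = -152 / 127743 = -0.00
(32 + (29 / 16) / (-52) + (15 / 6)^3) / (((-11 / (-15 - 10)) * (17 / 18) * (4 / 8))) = 8908875 / 38896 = 229.04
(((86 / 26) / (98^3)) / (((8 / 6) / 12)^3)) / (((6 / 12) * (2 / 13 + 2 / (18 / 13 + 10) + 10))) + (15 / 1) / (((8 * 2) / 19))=333196540917 / 18705249808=17.81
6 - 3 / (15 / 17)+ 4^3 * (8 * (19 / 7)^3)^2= 963501172317 / 588245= 1637924.97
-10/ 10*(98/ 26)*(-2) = 98/ 13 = 7.54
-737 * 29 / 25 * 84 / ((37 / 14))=-25134648 / 925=-27172.59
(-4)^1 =-4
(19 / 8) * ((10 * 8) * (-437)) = -83030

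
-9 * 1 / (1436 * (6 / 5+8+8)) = -45 / 123496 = -0.00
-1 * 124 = -124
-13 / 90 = -0.14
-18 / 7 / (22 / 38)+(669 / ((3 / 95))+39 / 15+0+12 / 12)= 8155901 / 385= 21184.16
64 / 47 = 1.36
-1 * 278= -278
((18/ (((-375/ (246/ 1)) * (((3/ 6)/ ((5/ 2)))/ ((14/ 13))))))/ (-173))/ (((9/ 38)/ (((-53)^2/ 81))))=245079632/ 4554225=53.81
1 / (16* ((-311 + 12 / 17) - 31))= -0.00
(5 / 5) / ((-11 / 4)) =-0.36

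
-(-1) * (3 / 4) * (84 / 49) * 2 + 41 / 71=1565 / 497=3.15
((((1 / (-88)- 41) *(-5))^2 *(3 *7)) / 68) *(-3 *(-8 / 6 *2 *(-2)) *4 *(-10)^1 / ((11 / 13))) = 444474064125 / 45254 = 9821763.03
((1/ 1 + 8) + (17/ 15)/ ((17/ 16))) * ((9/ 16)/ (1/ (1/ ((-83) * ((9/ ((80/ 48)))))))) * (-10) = 755/ 5976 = 0.13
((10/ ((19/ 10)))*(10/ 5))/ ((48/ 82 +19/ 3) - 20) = -24600/ 30571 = -0.80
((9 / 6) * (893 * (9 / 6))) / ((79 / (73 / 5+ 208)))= 8945181 / 1580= 5661.51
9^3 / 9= 81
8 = 8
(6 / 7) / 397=6 / 2779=0.00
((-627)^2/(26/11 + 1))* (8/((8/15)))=64866285/37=1753142.84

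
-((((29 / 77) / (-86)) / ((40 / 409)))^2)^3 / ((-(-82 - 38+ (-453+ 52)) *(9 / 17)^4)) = -0.00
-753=-753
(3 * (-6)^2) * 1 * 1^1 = 108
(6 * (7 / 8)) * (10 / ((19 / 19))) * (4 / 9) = 70 / 3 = 23.33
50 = 50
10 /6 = 5 /3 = 1.67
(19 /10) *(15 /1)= 28.50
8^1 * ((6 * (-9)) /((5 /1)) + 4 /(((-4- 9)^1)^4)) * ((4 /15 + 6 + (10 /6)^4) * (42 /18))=-489098269072 /173508075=-2818.88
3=3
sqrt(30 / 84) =sqrt(70) / 14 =0.60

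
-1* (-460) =460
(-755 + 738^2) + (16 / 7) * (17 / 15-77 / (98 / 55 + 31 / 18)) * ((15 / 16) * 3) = 13204003156 / 24283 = 543755.02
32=32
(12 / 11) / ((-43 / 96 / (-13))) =14976 / 473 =31.66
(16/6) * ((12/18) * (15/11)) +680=22520/33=682.42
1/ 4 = 0.25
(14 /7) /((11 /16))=32 /11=2.91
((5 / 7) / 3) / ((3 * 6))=5 / 378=0.01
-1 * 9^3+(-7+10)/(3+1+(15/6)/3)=-21123/29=-728.38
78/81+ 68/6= 332/27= 12.30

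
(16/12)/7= 0.19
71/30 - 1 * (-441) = 13301/30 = 443.37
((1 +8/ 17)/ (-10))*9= -1.32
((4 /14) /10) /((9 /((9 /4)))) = 1 /140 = 0.01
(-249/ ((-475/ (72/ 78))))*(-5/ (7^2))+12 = 723192/ 60515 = 11.95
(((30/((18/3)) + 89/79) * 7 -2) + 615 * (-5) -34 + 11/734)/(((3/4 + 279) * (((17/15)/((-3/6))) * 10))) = 10465105/21628778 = 0.48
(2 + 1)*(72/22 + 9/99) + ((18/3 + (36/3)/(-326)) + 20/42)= 622415/37653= 16.53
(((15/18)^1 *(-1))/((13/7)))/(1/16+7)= -280/4407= -0.06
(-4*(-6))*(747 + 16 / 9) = 53912 / 3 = 17970.67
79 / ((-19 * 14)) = -79 / 266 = -0.30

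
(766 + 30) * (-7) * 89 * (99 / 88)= -557896.50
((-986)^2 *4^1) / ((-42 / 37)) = -71942504 / 21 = -3425833.52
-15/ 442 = -0.03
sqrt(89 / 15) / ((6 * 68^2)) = sqrt(1335) / 416160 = 0.00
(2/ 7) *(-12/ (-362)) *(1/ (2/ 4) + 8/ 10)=24/ 905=0.03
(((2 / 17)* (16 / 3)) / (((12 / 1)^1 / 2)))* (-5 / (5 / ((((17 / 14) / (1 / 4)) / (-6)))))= 16 / 189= 0.08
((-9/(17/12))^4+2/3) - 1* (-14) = 411821612/250563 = 1643.59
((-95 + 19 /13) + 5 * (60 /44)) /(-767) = 12401 /109681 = 0.11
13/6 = 2.17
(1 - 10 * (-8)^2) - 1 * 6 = -645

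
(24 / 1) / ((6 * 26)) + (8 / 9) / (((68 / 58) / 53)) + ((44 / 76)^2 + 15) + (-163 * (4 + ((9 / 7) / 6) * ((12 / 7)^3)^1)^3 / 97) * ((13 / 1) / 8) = -291343328790231208994 / 964029223941742413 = -302.21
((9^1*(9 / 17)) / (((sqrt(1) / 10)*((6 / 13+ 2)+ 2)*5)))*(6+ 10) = 16848 / 493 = 34.17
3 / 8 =0.38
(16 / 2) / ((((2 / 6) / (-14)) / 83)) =-27888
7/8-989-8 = -7969/8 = -996.12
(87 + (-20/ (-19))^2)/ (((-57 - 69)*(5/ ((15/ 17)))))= -1871/ 15162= -0.12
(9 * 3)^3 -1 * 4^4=19427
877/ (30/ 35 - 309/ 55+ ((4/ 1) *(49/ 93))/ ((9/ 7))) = -282608865/ 1006001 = -280.92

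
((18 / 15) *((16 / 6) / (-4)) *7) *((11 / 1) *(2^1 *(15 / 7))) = -264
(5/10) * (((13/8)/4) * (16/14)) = 13/56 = 0.23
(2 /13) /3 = 2 /39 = 0.05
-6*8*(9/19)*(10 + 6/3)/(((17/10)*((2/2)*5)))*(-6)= 192.59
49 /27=1.81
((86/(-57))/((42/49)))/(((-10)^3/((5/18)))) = 301/615600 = 0.00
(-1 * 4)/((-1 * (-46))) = -2/23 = -0.09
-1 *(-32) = 32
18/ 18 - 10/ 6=-2/ 3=-0.67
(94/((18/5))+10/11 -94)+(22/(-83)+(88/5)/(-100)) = -67.42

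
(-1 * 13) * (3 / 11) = -39 / 11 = -3.55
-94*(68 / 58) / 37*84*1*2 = -536928 / 1073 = -500.40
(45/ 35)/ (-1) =-9/ 7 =-1.29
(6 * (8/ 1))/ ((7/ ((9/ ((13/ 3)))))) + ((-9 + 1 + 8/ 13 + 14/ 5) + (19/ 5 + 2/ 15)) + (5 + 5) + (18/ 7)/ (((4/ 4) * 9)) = 2507/ 105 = 23.88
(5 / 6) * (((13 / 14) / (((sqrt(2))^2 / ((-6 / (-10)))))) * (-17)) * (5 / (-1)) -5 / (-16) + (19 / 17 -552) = -1010715 / 1904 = -530.84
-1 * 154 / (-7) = 22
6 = 6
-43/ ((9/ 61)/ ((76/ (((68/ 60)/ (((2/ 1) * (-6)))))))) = 3986960/ 17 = 234527.06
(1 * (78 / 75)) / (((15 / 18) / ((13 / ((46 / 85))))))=17238 / 575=29.98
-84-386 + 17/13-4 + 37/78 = -36833/78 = -472.22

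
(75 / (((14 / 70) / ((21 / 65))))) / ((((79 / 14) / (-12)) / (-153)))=40483800 / 1027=39419.47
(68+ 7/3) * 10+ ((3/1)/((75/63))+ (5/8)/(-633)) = 29786969/42200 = 705.85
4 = 4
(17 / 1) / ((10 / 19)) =323 / 10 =32.30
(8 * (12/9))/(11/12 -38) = -0.29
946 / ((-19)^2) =946 / 361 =2.62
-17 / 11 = -1.55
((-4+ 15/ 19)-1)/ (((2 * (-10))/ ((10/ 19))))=40/ 361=0.11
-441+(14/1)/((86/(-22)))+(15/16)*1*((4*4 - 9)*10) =-130361/344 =-378.96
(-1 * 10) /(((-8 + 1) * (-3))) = -10 /21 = -0.48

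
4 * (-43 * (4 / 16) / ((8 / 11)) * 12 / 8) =-1419 / 16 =-88.69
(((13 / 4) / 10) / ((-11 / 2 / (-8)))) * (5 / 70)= 13 / 385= 0.03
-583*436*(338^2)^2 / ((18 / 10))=-16587916840763840 / 9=-1843101871195982.22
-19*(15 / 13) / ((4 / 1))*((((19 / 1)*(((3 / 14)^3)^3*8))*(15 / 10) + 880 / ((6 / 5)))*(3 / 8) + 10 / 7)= -3255444037881405 / 2148748865536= -1515.04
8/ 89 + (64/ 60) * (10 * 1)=2872/ 267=10.76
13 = 13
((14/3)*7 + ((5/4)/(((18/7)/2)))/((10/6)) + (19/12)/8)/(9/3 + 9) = 3211/1152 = 2.79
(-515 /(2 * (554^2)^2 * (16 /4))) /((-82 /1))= 515 /61793514772736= 0.00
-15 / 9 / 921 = -5 / 2763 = -0.00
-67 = -67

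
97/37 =2.62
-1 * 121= -121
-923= -923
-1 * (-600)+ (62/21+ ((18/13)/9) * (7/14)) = 164627/273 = 603.03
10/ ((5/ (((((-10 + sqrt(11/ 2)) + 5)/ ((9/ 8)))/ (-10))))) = 8/ 9 - 4 * sqrt(22)/ 45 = 0.47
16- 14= 2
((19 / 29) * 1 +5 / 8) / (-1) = -297 / 232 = -1.28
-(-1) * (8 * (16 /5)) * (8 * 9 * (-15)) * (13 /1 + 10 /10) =-387072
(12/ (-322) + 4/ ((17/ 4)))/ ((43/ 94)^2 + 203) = 21860264/ 4914439509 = 0.00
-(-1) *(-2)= -2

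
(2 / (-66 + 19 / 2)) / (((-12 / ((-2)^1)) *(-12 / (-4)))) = -2 / 1017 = -0.00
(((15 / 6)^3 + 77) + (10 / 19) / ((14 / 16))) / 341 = 99193 / 362824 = 0.27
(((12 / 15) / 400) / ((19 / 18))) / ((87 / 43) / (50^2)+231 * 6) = 1290 / 943635551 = 0.00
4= 4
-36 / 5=-7.20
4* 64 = 256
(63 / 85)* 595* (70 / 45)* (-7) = -4802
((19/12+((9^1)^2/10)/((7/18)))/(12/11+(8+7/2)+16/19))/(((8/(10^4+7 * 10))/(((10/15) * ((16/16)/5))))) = 280.02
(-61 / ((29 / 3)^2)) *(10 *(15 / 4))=-41175 / 1682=-24.48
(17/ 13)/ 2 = 17/ 26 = 0.65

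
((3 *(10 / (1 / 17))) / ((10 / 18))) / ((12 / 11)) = 1683 / 2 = 841.50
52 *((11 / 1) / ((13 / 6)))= 264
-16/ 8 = -2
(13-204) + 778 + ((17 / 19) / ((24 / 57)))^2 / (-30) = 1126751 / 1920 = 586.85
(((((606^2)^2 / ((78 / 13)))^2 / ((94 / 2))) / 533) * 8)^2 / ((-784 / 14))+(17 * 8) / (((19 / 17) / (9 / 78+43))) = -2041958785472578405803422232963864919667932 / 4392868207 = -464834975522082264418688100000000.00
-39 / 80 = -0.49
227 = 227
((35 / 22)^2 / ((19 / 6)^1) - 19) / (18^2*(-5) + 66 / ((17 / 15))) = 0.01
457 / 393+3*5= 6352 / 393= 16.16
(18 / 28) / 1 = 9 / 14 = 0.64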